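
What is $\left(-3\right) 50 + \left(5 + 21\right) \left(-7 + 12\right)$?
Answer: $-20$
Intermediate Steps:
$\left(-3\right) 50 + \left(5 + 21\right) \left(-7 + 12\right) = -150 + 26 \cdot 5 = -150 + 130 = -20$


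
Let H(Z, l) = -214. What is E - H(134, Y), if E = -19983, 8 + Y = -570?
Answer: -19769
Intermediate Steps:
Y = -578 (Y = -8 - 570 = -578)
E - H(134, Y) = -19983 - 1*(-214) = -19983 + 214 = -19769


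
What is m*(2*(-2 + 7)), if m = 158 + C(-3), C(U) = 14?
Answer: 1720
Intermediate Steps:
m = 172 (m = 158 + 14 = 172)
m*(2*(-2 + 7)) = 172*(2*(-2 + 7)) = 172*(2*5) = 172*10 = 1720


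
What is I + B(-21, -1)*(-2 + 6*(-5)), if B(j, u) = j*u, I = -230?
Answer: -902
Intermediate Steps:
I + B(-21, -1)*(-2 + 6*(-5)) = -230 + (-21*(-1))*(-2 + 6*(-5)) = -230 + 21*(-2 - 30) = -230 + 21*(-32) = -230 - 672 = -902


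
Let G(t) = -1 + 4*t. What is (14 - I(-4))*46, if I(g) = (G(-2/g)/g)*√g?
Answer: 644 + 23*I ≈ 644.0 + 23.0*I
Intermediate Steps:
I(g) = (-1 - 8/g)/√g (I(g) = ((-1 + 4*(-2/g))/g)*√g = ((-1 - 8/g)/g)*√g = (-1 - 8/g)/√g)
(14 - I(-4))*46 = (14 - (-8 - 1*(-4))/(-4)^(3/2))*46 = (14 - I/8*(-8 + 4))*46 = (14 - I/8*(-4))*46 = (14 - (-1)*I/2)*46 = (14 + I/2)*46 = 644 + 23*I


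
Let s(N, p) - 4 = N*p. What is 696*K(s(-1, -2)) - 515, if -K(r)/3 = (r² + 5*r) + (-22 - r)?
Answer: -79859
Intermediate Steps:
s(N, p) = 4 + N*p
K(r) = 66 - 12*r - 3*r² (K(r) = -3*((r² + 5*r) + (-22 - r)) = -3*(-22 + r² + 4*r) = 66 - 12*r - 3*r²)
696*K(s(-1, -2)) - 515 = 696*(66 - 12*(4 - 1*(-2)) - 3*(4 - 1*(-2))²) - 515 = 696*(66 - 12*(4 + 2) - 3*(4 + 2)²) - 515 = 696*(66 - 12*6 - 3*6²) - 515 = 696*(66 - 72 - 3*36) - 515 = 696*(66 - 72 - 108) - 515 = 696*(-114) - 515 = -79344 - 515 = -79859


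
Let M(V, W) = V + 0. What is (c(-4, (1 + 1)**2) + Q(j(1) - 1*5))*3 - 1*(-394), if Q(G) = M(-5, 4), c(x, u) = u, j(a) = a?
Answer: 391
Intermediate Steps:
M(V, W) = V
Q(G) = -5
(c(-4, (1 + 1)**2) + Q(j(1) - 1*5))*3 - 1*(-394) = ((1 + 1)**2 - 5)*3 - 1*(-394) = (2**2 - 5)*3 + 394 = (4 - 5)*3 + 394 = -1*3 + 394 = -3 + 394 = 391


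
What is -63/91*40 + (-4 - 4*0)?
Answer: -412/13 ≈ -31.692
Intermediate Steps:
-63/91*40 + (-4 - 4*0) = -63*1/91*40 + (-4 + 0) = -9/13*40 - 4 = -360/13 - 4 = -412/13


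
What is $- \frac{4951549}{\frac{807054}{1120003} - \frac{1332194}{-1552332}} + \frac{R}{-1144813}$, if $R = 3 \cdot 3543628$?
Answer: $- \frac{4927773298128590983281246}{1571185451674996315} \approx -3.1363 \cdot 10^{6}$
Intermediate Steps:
$R = 10630884$
$- \frac{4951549}{\frac{807054}{1120003} - \frac{1332194}{-1552332}} + \frac{R}{-1144813} = - \frac{4951549}{\frac{807054}{1120003} - \frac{1332194}{-1552332}} + \frac{10630884}{-1144813} = - \frac{4951549}{807054 \cdot \frac{1}{1120003} - - \frac{666097}{776166}} + 10630884 \left(- \frac{1}{1144813}\right) = - \frac{4951549}{\frac{807054}{1120003} + \frac{666097}{776166}} - \frac{10630884}{1144813} = - \frac{4951549}{\frac{1372438513255}{869308248498}} - \frac{10630884}{1144813} = \left(-4951549\right) \frac{869308248498}{1372438513255} - \frac{10630884}{1144813} = - \frac{4304422388542023402}{1372438513255} - \frac{10630884}{1144813} = - \frac{4927773298128590983281246}{1571185451674996315}$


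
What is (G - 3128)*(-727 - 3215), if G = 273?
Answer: 11254410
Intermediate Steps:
(G - 3128)*(-727 - 3215) = (273 - 3128)*(-727 - 3215) = -2855*(-3942) = 11254410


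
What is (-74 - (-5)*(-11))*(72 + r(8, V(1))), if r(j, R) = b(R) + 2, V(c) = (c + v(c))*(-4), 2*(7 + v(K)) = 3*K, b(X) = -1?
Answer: -9417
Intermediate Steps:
v(K) = -7 + 3*K/2 (v(K) = -7 + (3*K)/2 = -7 + 3*K/2)
V(c) = 28 - 10*c (V(c) = (c + (-7 + 3*c/2))*(-4) = (-7 + 5*c/2)*(-4) = 28 - 10*c)
r(j, R) = 1 (r(j, R) = -1 + 2 = 1)
(-74 - (-5)*(-11))*(72 + r(8, V(1))) = (-74 - (-5)*(-11))*(72 + 1) = (-74 - 1*55)*73 = (-74 - 55)*73 = -129*73 = -9417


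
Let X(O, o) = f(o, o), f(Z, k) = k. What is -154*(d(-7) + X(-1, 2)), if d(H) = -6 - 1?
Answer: 770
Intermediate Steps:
X(O, o) = o
d(H) = -7
-154*(d(-7) + X(-1, 2)) = -154*(-7 + 2) = -154*(-5) = 770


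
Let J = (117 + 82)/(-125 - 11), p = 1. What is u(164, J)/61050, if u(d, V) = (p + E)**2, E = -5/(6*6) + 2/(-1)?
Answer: 1681/79120800 ≈ 2.1246e-5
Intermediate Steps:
J = -199/136 (J = 199/(-136) = 199*(-1/136) = -199/136 ≈ -1.4632)
E = -77/36 (E = -5/36 + 2*(-1) = -5*1/36 - 2 = -5/36 - 2 = -77/36 ≈ -2.1389)
u(d, V) = 1681/1296 (u(d, V) = (1 - 77/36)**2 = (-41/36)**2 = 1681/1296)
u(164, J)/61050 = (1681/1296)/61050 = (1681/1296)*(1/61050) = 1681/79120800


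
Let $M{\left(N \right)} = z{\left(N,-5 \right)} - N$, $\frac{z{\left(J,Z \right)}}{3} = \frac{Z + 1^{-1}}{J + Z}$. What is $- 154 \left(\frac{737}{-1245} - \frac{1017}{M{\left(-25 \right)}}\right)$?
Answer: $\frac{989361296}{158115} \approx 6257.2$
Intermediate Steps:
$z{\left(J,Z \right)} = \frac{3 \left(1 + Z\right)}{J + Z}$ ($z{\left(J,Z \right)} = 3 \frac{Z + 1^{-1}}{J + Z} = 3 \frac{Z + 1}{J + Z} = 3 \frac{1 + Z}{J + Z} = \frac{3 \left(1 + Z\right)}{J + Z}$)
$M{\left(N \right)} = - N - \frac{12}{-5 + N}$ ($M{\left(N \right)} = \frac{3 \left(1 - 5\right)}{N - 5} - N = 3 \frac{1}{-5 + N} \left(-4\right) - N = - \frac{12}{-5 + N} - N = - N - \frac{12}{-5 + N}$)
$- 154 \left(\frac{737}{-1245} - \frac{1017}{M{\left(-25 \right)}}\right) = - 154 \left(\frac{737}{-1245} - \frac{1017}{\frac{1}{-5 - 25} \left(-12 - - 25 \left(-5 - 25\right)\right)}\right) = - 154 \left(737 \left(- \frac{1}{1245}\right) - \frac{1017}{\frac{1}{-30} \left(-12 - \left(-25\right) \left(-30\right)\right)}\right) = - 154 \left(- \frac{737}{1245} - \frac{1017}{\left(- \frac{1}{30}\right) \left(-12 - 750\right)}\right) = - 154 \left(- \frac{737}{1245} - \frac{1017}{\left(- \frac{1}{30}\right) \left(-762\right)}\right) = - 154 \left(- \frac{737}{1245} - \frac{1017}{\frac{127}{5}}\right) = - 154 \left(- \frac{737}{1245} - \frac{5085}{127}\right) = \left(-154\right) \left(- \frac{6424424}{158115}\right) = \frac{989361296}{158115}$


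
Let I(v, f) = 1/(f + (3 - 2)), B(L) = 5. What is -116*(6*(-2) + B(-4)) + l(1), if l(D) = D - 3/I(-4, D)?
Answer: 807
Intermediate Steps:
I(v, f) = 1/(1 + f) (I(v, f) = 1/(f + 1) = 1/(1 + f))
l(D) = -3 - 2*D (l(D) = D - 3/(1/(1 + D)) = D - 3*(1 + D) = D - (3 + 3*D) = D + (-3 - 3*D) = -3 - 2*D)
-116*(6*(-2) + B(-4)) + l(1) = -116*(6*(-2) + 5) + (-3 - 2*1) = -116*(-12 + 5) + (-3 - 2) = -116*(-7) - 5 = 812 - 5 = 807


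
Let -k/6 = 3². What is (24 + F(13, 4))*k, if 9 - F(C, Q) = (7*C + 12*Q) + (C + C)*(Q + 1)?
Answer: 12744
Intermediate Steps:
k = -54 (k = -6*3² = -6*9 = -54)
F(C, Q) = 9 - 12*Q - 7*C - 2*C*(1 + Q) (F(C, Q) = 9 - ((7*C + 12*Q) + (C + C)*(Q + 1)) = 9 - ((7*C + 12*Q) + (2*C)*(1 + Q)) = 9 - ((7*C + 12*Q) + 2*C*(1 + Q)) = 9 - (7*C + 12*Q + 2*C*(1 + Q)) = 9 + (-12*Q - 7*C - 2*C*(1 + Q)) = 9 - 12*Q - 7*C - 2*C*(1 + Q))
(24 + F(13, 4))*k = (24 + (9 - 12*4 - 9*13 - 2*13*4))*(-54) = (24 + (9 - 48 - 117 - 104))*(-54) = (24 - 260)*(-54) = -236*(-54) = 12744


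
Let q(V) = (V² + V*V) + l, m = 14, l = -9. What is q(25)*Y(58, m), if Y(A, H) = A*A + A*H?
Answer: 5182416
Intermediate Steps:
q(V) = -9 + 2*V² (q(V) = (V² + V*V) - 9 = (V² + V²) - 9 = 2*V² - 9 = -9 + 2*V²)
Y(A, H) = A² + A*H
q(25)*Y(58, m) = (-9 + 2*25²)*(58*(58 + 14)) = (-9 + 2*625)*(58*72) = (-9 + 1250)*4176 = 1241*4176 = 5182416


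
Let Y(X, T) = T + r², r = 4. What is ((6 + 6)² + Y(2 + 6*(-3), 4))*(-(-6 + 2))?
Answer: 656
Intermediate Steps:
Y(X, T) = 16 + T (Y(X, T) = T + 4² = T + 16 = 16 + T)
((6 + 6)² + Y(2 + 6*(-3), 4))*(-(-6 + 2)) = ((6 + 6)² + (16 + 4))*(-(-6 + 2)) = (12² + 20)*(-1*(-4)) = (144 + 20)*4 = 164*4 = 656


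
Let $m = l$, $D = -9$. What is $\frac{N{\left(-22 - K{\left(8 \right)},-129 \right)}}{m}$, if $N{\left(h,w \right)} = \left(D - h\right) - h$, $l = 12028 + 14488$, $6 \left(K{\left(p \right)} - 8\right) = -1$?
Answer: $\frac{38}{19887} \approx 0.0019108$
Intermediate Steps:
$K{\left(p \right)} = \frac{47}{6}$ ($K{\left(p \right)} = 8 + \frac{1}{6} \left(-1\right) = 8 - \frac{1}{6} = \frac{47}{6}$)
$l = 26516$
$m = 26516$
$N{\left(h,w \right)} = -9 - 2 h$ ($N{\left(h,w \right)} = \left(-9 - h\right) - h = -9 - 2 h$)
$\frac{N{\left(-22 - K{\left(8 \right)},-129 \right)}}{m} = \frac{-9 - 2 \left(-22 - \frac{47}{6}\right)}{26516} = \left(-9 - 2 \left(-22 - \frac{47}{6}\right)\right) \frac{1}{26516} = \left(-9 - - \frac{179}{3}\right) \frac{1}{26516} = \left(-9 + \frac{179}{3}\right) \frac{1}{26516} = \frac{152}{3} \cdot \frac{1}{26516} = \frac{38}{19887}$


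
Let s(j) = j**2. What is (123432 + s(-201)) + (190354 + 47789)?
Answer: 401976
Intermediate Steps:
(123432 + s(-201)) + (190354 + 47789) = (123432 + (-201)**2) + (190354 + 47789) = (123432 + 40401) + 238143 = 163833 + 238143 = 401976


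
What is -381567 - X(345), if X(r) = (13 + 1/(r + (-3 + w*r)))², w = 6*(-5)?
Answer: -38234701930897/100160064 ≈ -3.8174e+5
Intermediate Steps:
w = -30
X(r) = (13 + 1/(-3 - 29*r))² (X(r) = (13 + 1/(r + (-3 - 30*r)))² = (13 + 1/(-3 - 29*r))²)
-381567 - X(345) = -381567 - (38 + 377*345)²/(3 + 29*345)² = -381567 - (38 + 130065)²/(3 + 10005)² = -381567 - 130103²/10008² = -381567 - 16926790609/100160064 = -38234701930897/100160064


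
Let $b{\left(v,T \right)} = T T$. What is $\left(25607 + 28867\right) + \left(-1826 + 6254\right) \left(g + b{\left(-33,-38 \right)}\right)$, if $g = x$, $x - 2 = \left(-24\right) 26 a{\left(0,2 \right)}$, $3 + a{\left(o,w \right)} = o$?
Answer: $14746578$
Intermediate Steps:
$a{\left(o,w \right)} = -3 + o$
$b{\left(v,T \right)} = T^{2}$
$x = 1874$ ($x = 2 + \left(-24\right) 26 \left(-3 + 0\right) = 2 - -1872 = 2 + 1872 = 1874$)
$g = 1874$
$\left(25607 + 28867\right) + \left(-1826 + 6254\right) \left(g + b{\left(-33,-38 \right)}\right) = \left(25607 + 28867\right) + \left(-1826 + 6254\right) \left(1874 + \left(-38\right)^{2}\right) = 54474 + 4428 \left(1874 + 1444\right) = 54474 + 4428 \cdot 3318 = 54474 + 14692104 = 14746578$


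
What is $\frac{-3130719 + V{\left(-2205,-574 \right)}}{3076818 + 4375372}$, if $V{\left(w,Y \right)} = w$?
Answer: $- \frac{1566462}{3726095} \approx -0.4204$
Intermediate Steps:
$\frac{-3130719 + V{\left(-2205,-574 \right)}}{3076818 + 4375372} = \frac{-3130719 - 2205}{3076818 + 4375372} = - \frac{3132924}{7452190} = \left(-3132924\right) \frac{1}{7452190} = - \frac{1566462}{3726095}$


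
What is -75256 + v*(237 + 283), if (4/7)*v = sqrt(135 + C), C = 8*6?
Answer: -75256 + 910*sqrt(183) ≈ -62946.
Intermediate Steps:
C = 48
v = 7*sqrt(183)/4 (v = 7*sqrt(135 + 48)/4 = 7*sqrt(183)/4 ≈ 23.674)
-75256 + v*(237 + 283) = -75256 + (7*sqrt(183)/4)*(237 + 283) = -75256 + (7*sqrt(183)/4)*520 = -75256 + 910*sqrt(183)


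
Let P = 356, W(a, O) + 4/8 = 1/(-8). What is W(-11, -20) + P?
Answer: 2843/8 ≈ 355.38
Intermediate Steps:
W(a, O) = -5/8 (W(a, O) = -½ + 1/(-8) = -½ - ⅛ = -5/8)
W(-11, -20) + P = -5/8 + 356 = 2843/8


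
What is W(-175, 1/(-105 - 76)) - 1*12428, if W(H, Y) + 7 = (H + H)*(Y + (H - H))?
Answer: -2250385/181 ≈ -12433.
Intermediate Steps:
W(H, Y) = -7 + 2*H*Y (W(H, Y) = -7 + (H + H)*(Y + (H - H)) = -7 + (2*H)*(Y + 0) = -7 + (2*H)*Y = -7 + 2*H*Y)
W(-175, 1/(-105 - 76)) - 1*12428 = (-7 + 2*(-175)/(-105 - 76)) - 1*12428 = (-7 + 2*(-175)/(-181)) - 12428 = (-7 + 2*(-175)*(-1/181)) - 12428 = (-7 + 350/181) - 12428 = -917/181 - 12428 = -2250385/181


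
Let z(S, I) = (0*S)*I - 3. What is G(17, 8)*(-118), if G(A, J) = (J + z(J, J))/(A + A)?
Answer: -295/17 ≈ -17.353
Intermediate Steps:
z(S, I) = -3 (z(S, I) = 0*I - 3 = 0 - 3 = -3)
G(A, J) = (-3 + J)/(2*A) (G(A, J) = (J - 3)/(A + A) = (-3 + J)/((2*A)) = (-3 + J)*(1/(2*A)) = (-3 + J)/(2*A))
G(17, 8)*(-118) = ((1/2)*(-3 + 8)/17)*(-118) = ((1/2)*(1/17)*5)*(-118) = (5/34)*(-118) = -295/17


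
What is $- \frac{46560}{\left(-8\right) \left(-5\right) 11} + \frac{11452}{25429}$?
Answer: $- \frac{29473384}{279719} \approx -105.37$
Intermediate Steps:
$- \frac{46560}{\left(-8\right) \left(-5\right) 11} + \frac{11452}{25429} = - \frac{46560}{40 \cdot 11} + 11452 \cdot \frac{1}{25429} = - \frac{46560}{440} + \frac{11452}{25429} = \left(-46560\right) \frac{1}{440} + \frac{11452}{25429} = - \frac{1164}{11} + \frac{11452}{25429} = - \frac{29473384}{279719}$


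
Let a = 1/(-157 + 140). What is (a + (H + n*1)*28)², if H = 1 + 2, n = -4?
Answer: 227529/289 ≈ 787.30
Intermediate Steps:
H = 3
a = -1/17 (a = 1/(-17) = -1/17 ≈ -0.058824)
(a + (H + n*1)*28)² = (-1/17 + (3 - 4*1)*28)² = (-1/17 + (3 - 4)*28)² = (-1/17 - 1*28)² = (-1/17 - 28)² = (-477/17)² = 227529/289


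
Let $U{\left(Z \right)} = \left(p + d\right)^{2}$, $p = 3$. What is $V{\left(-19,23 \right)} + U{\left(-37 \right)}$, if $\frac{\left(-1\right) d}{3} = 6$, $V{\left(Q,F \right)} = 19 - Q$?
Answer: $263$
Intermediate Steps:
$d = -18$ ($d = \left(-3\right) 6 = -18$)
$U{\left(Z \right)} = 225$ ($U{\left(Z \right)} = \left(3 - 18\right)^{2} = \left(-15\right)^{2} = 225$)
$V{\left(-19,23 \right)} + U{\left(-37 \right)} = \left(19 - -19\right) + 225 = \left(19 + 19\right) + 225 = 38 + 225 = 263$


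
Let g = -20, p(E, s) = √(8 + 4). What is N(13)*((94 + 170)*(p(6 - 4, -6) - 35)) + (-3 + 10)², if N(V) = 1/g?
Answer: 511 - 132*√3/5 ≈ 465.27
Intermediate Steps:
p(E, s) = 2*√3 (p(E, s) = √12 = 2*√3)
N(V) = -1/20 (N(V) = 1/(-20) = -1/20)
N(13)*((94 + 170)*(p(6 - 4, -6) - 35)) + (-3 + 10)² = -(94 + 170)*(2*√3 - 35)/20 + (-3 + 10)² = -66*(-35 + 2*√3)/5 + 7² = -(-9240 + 528*√3)/20 + 49 = (462 - 132*√3/5) + 49 = 511 - 132*√3/5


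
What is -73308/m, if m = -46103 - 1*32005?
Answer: 6109/6509 ≈ 0.93855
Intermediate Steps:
m = -78108 (m = -46103 - 32005 = -78108)
-73308/m = -73308/(-78108) = -73308*(-1/78108) = 6109/6509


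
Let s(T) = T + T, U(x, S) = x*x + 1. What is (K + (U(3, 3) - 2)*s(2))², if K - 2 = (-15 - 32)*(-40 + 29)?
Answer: 303601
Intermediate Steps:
U(x, S) = 1 + x² (U(x, S) = x² + 1 = 1 + x²)
s(T) = 2*T
K = 519 (K = 2 + (-15 - 32)*(-40 + 29) = 2 - 47*(-11) = 2 + 517 = 519)
(K + (U(3, 3) - 2)*s(2))² = (519 + ((1 + 3²) - 2)*(2*2))² = (519 + ((1 + 9) - 2)*4)² = (519 + (10 - 2)*4)² = (519 + 8*4)² = (519 + 32)² = 551² = 303601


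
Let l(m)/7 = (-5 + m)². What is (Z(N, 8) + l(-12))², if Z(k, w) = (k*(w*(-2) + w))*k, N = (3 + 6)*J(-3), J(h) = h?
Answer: 14508481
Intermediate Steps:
N = -27 (N = (3 + 6)*(-3) = 9*(-3) = -27)
l(m) = 7*(-5 + m)²
Z(k, w) = -w*k² (Z(k, w) = (k*(-2*w + w))*k = (k*(-w))*k = (-k*w)*k = -w*k²)
(Z(N, 8) + l(-12))² = (-1*8*(-27)² + 7*(-5 - 12)²)² = (-1*8*729 + 7*(-17)²)² = (-5832 + 7*289)² = (-5832 + 2023)² = (-3809)² = 14508481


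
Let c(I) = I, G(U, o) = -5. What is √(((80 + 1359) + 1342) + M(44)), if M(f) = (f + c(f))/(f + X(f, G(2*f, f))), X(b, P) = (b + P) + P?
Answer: √4231617/39 ≈ 52.746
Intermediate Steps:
X(b, P) = b + 2*P (X(b, P) = (P + b) + P = b + 2*P)
M(f) = 2*f/(-10 + 2*f) (M(f) = (f + f)/(f + (f + 2*(-5))) = (2*f)/(f + (f - 10)) = (2*f)/(f + (-10 + f)) = (2*f)/(-10 + 2*f) = 2*f/(-10 + 2*f))
√(((80 + 1359) + 1342) + M(44)) = √(((80 + 1359) + 1342) + 44/(-5 + 44)) = √((1439 + 1342) + 44/39) = √(2781 + 44*(1/39)) = √(2781 + 44/39) = √(108503/39) = √4231617/39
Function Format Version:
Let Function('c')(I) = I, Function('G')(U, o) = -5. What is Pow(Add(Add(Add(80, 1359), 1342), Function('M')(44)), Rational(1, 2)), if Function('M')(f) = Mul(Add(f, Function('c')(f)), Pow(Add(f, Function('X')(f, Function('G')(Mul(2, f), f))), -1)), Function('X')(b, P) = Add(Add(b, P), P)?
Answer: Mul(Rational(1, 39), Pow(4231617, Rational(1, 2))) ≈ 52.746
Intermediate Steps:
Function('X')(b, P) = Add(b, Mul(2, P)) (Function('X')(b, P) = Add(Add(P, b), P) = Add(b, Mul(2, P)))
Function('M')(f) = Mul(2, f, Pow(Add(-10, Mul(2, f)), -1)) (Function('M')(f) = Mul(Add(f, f), Pow(Add(f, Add(f, Mul(2, -5))), -1)) = Mul(Mul(2, f), Pow(Add(f, Add(f, -10)), -1)) = Mul(Mul(2, f), Pow(Add(f, Add(-10, f)), -1)) = Mul(Mul(2, f), Pow(Add(-10, Mul(2, f)), -1)) = Mul(2, f, Pow(Add(-10, Mul(2, f)), -1)))
Pow(Add(Add(Add(80, 1359), 1342), Function('M')(44)), Rational(1, 2)) = Pow(Add(Add(Add(80, 1359), 1342), Mul(44, Pow(Add(-5, 44), -1))), Rational(1, 2)) = Pow(Add(Add(1439, 1342), Mul(44, Pow(39, -1))), Rational(1, 2)) = Pow(Add(2781, Mul(44, Rational(1, 39))), Rational(1, 2)) = Pow(Add(2781, Rational(44, 39)), Rational(1, 2)) = Pow(Rational(108503, 39), Rational(1, 2)) = Mul(Rational(1, 39), Pow(4231617, Rational(1, 2)))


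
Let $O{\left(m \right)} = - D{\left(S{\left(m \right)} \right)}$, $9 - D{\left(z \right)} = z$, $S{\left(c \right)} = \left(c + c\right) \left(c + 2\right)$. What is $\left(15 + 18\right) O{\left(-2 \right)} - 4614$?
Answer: $-4911$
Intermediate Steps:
$S{\left(c \right)} = 2 c \left(2 + c\right)$
$D{\left(z \right)} = 9 - z$
$O{\left(m \right)} = -9 + 2 m \left(2 + m\right)$ ($O{\left(m \right)} = - (9 - 2 m \left(2 + m\right)) = -9 + 2 m \left(2 + m\right)$)
$\left(15 + 18\right) O{\left(-2 \right)} - 4614 = \left(15 + 18\right) \left(-9 + 2 \left(-2\right) \left(2 - 2\right)\right) - 4614 = 33 \left(-9 + 2 \left(-2\right) 0\right) - 4614 = 33 \left(-9 + 0\right) - 4614 = 33 \left(-9\right) - 4614 = -297 - 4614 = -4911$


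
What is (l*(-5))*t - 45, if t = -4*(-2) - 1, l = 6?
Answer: -255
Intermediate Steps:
t = 7 (t = 8 - 1 = 7)
(l*(-5))*t - 45 = (6*(-5))*7 - 45 = -30*7 - 45 = -210 - 45 = -255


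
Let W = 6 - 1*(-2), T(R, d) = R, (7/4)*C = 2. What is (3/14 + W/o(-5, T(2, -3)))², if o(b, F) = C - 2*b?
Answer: 259081/298116 ≈ 0.86906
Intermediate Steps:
C = 8/7 (C = (4/7)*2 = 8/7 ≈ 1.1429)
o(b, F) = 8/7 - 2*b
W = 8 (W = 6 + 2 = 8)
(3/14 + W/o(-5, T(2, -3)))² = (3/14 + 8/(8/7 - 2*(-5)))² = (3*(1/14) + 8/(8/7 + 10))² = (3/14 + 8/(78/7))² = (3/14 + 8*(7/78))² = (3/14 + 28/39)² = (509/546)² = 259081/298116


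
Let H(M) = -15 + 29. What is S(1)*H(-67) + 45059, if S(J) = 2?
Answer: 45087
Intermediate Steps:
H(M) = 14
S(1)*H(-67) + 45059 = 2*14 + 45059 = 28 + 45059 = 45087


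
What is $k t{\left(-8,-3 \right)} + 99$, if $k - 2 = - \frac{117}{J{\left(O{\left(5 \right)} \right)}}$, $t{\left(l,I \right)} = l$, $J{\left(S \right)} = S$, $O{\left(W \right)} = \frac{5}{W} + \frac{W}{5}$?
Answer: $551$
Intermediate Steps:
$O{\left(W \right)} = \frac{5}{W} + \frac{W}{5}$ ($O{\left(W \right)} = \frac{5}{W} + W \frac{1}{5} = \frac{5}{W} + \frac{W}{5}$)
$k = - \frac{113}{2}$ ($k = 2 - \frac{117}{\frac{5}{5} + \frac{1}{5} \cdot 5} = 2 - \frac{117}{5 \cdot \frac{1}{5} + 1} = 2 - \frac{117}{1 + 1} = 2 - \frac{117}{2} = - \frac{113}{2} \approx -56.5$)
$k t{\left(-8,-3 \right)} + 99 = \left(- \frac{113}{2}\right) \left(-8\right) + 99 = 452 + 99 = 551$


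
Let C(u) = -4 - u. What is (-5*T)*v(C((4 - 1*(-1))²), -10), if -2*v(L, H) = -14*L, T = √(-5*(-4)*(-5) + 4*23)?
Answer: 2030*I*√2 ≈ 2870.9*I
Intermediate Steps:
T = 2*I*√2 (T = √(20*(-5) + 92) = √(-100 + 92) = √(-8) = 2*I*√2 ≈ 2.8284*I)
v(L, H) = 7*L (v(L, H) = -(-7)*L = 7*L)
(-5*T)*v(C((4 - 1*(-1))²), -10) = (-10*I*√2)*(7*(-4 - (4 - 1*(-1))²)) = (-10*I*√2)*(7*(-4 - (4 + 1)²)) = (-10*I*√2)*(7*(-4 - 1*5²)) = (-10*I*√2)*(7*(-4 - 1*25)) = (-10*I*√2)*(7*(-4 - 25)) = (-10*I*√2)*(7*(-29)) = -10*I*√2*(-203) = 2030*I*√2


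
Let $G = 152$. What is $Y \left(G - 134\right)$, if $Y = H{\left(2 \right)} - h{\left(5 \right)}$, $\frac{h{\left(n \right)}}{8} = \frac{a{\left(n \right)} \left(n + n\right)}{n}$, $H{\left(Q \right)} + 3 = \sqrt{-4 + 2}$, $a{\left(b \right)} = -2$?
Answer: $522 + 18 i \sqrt{2} \approx 522.0 + 25.456 i$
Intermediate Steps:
$H{\left(Q \right)} = -3 + i \sqrt{2}$ ($H{\left(Q \right)} = -3 + \sqrt{-4 + 2} = -3 + \sqrt{-2} = -3 + i \sqrt{2}$)
$h{\left(n \right)} = -32$ ($h{\left(n \right)} = 8 \frac{\left(-2\right) \left(n + n\right)}{n} = 8 \frac{\left(-2\right) 2 n}{n} = 8 \frac{\left(-4\right) n}{n} = 8 \left(-4\right) = -32$)
$Y = 29 + i \sqrt{2}$ ($Y = \left(-3 + i \sqrt{2}\right) - -32 = \left(-3 + i \sqrt{2}\right) + 32 = 29 + i \sqrt{2} \approx 29.0 + 1.4142 i$)
$Y \left(G - 134\right) = \left(29 + i \sqrt{2}\right) \left(152 - 134\right) = \left(29 + i \sqrt{2}\right) 18 = 522 + 18 i \sqrt{2}$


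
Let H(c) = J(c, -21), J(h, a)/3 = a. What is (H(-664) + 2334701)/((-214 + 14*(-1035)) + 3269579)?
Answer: 2334638/3254875 ≈ 0.71727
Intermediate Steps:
J(h, a) = 3*a
H(c) = -63 (H(c) = 3*(-21) = -63)
(H(-664) + 2334701)/((-214 + 14*(-1035)) + 3269579) = (-63 + 2334701)/((-214 + 14*(-1035)) + 3269579) = 2334638/((-214 - 14490) + 3269579) = 2334638/(-14704 + 3269579) = 2334638/3254875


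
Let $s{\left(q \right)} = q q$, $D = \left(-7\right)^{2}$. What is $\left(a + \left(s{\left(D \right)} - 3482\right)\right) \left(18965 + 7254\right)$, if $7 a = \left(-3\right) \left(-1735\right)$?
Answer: $- \frac{61929278}{7} \approx -8.847 \cdot 10^{6}$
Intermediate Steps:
$D = 49$
$s{\left(q \right)} = q^{2}$
$a = \frac{5205}{7}$ ($a = \frac{\left(-3\right) \left(-1735\right)}{7} = \frac{1}{7} \cdot 5205 = \frac{5205}{7} \approx 743.57$)
$\left(a + \left(s{\left(D \right)} - 3482\right)\right) \left(18965 + 7254\right) = \left(\frac{5205}{7} - \left(3482 - 49^{2}\right)\right) \left(18965 + 7254\right) = \left(\frac{5205}{7} + \left(2401 - 3482\right)\right) 26219 = \left(\frac{5205}{7} - 1081\right) 26219 = \left(- \frac{2362}{7}\right) 26219 = - \frac{61929278}{7}$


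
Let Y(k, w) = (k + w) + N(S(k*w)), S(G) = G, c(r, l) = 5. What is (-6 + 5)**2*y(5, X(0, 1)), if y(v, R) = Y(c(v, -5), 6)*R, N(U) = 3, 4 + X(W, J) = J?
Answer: -42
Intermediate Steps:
X(W, J) = -4 + J
Y(k, w) = 3 + k + w (Y(k, w) = (k + w) + 3 = 3 + k + w)
y(v, R) = 14*R (y(v, R) = (3 + 5 + 6)*R = 14*R)
(-6 + 5)**2*y(5, X(0, 1)) = (-6 + 5)**2*(14*(-4 + 1)) = (-1)**2*(14*(-3)) = 1*(-42) = -42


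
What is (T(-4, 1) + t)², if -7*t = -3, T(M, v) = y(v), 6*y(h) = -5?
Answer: 289/1764 ≈ 0.16383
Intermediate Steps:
y(h) = -⅚ (y(h) = (⅙)*(-5) = -⅚)
T(M, v) = -⅚
t = 3/7 (t = -⅐*(-3) = 3/7 ≈ 0.42857)
(T(-4, 1) + t)² = (-⅚ + 3/7)² = (-17/42)² = 289/1764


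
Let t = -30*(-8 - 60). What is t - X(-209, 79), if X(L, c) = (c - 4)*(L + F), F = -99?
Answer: 25140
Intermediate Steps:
t = 2040 (t = -30*(-68) = 2040)
X(L, c) = (-99 + L)*(-4 + c) (X(L, c) = (c - 4)*(L - 99) = (-4 + c)*(-99 + L) = (-99 + L)*(-4 + c))
t - X(-209, 79) = 2040 - (396 - 99*79 - 4*(-209) - 209*79) = 2040 - (396 - 7821 + 836 - 16511) = 2040 - 1*(-23100) = 2040 + 23100 = 25140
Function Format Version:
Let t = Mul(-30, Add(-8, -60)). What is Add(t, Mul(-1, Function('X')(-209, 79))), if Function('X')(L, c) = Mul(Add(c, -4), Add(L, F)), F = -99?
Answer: 25140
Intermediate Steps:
t = 2040 (t = Mul(-30, -68) = 2040)
Function('X')(L, c) = Mul(Add(-99, L), Add(-4, c)) (Function('X')(L, c) = Mul(Add(c, -4), Add(L, -99)) = Mul(Add(-4, c), Add(-99, L)) = Mul(Add(-99, L), Add(-4, c)))
Add(t, Mul(-1, Function('X')(-209, 79))) = Add(2040, Mul(-1, Add(396, Mul(-99, 79), Mul(-4, -209), Mul(-209, 79)))) = Add(2040, Mul(-1, Add(396, -7821, 836, -16511))) = Add(2040, Mul(-1, -23100)) = Add(2040, 23100) = 25140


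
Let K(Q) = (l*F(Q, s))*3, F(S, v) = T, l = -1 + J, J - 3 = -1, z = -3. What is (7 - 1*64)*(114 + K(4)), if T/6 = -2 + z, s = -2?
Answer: -1368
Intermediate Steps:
J = 2 (J = 3 - 1 = 2)
T = -30 (T = 6*(-2 - 3) = 6*(-5) = -30)
l = 1 (l = -1 + 2 = 1)
F(S, v) = -30
K(Q) = -90 (K(Q) = (1*(-30))*3 = -30*3 = -90)
(7 - 1*64)*(114 + K(4)) = (7 - 1*64)*(114 - 90) = (7 - 64)*24 = -57*24 = -1368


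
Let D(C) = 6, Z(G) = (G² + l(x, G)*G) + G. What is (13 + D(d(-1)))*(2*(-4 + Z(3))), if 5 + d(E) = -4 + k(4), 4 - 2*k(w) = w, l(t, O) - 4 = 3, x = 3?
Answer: 1102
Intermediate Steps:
l(t, O) = 7 (l(t, O) = 4 + 3 = 7)
k(w) = 2 - w/2
d(E) = -9 (d(E) = -5 + (-4 + (2 - ½*4)) = -5 + (-4 + (2 - 2)) = -5 + (-4 + 0) = -5 - 4 = -9)
Z(G) = G² + 8*G (Z(G) = (G² + 7*G) + G = G² + 8*G)
(13 + D(d(-1)))*(2*(-4 + Z(3))) = (13 + 6)*(2*(-4 + 3*(8 + 3))) = 19*(2*(-4 + 3*11)) = 19*(2*(-4 + 33)) = 19*(2*29) = 19*58 = 1102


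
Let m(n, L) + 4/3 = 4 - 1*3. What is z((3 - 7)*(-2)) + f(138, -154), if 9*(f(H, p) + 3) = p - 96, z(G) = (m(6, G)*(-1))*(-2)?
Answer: -283/9 ≈ -31.444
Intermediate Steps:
m(n, L) = -⅓ (m(n, L) = -4/3 + (4 - 1*3) = -4/3 + (4 - 3) = -4/3 + 1 = -⅓)
z(G) = -⅔ (z(G) = -⅓*(-1)*(-2) = (⅓)*(-2) = -⅔)
f(H, p) = -41/3 + p/9 (f(H, p) = -3 + (p - 96)/9 = -3 + (-96 + p)/9 = -3 + (-32/3 + p/9) = -41/3 + p/9)
z((3 - 7)*(-2)) + f(138, -154) = -⅔ + (-41/3 + (⅑)*(-154)) = -⅔ + (-41/3 - 154/9) = -⅔ - 277/9 = -283/9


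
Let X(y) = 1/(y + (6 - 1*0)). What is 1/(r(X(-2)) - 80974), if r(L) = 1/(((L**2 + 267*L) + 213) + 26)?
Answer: -4893/396205766 ≈ -1.2350e-5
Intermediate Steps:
X(y) = 1/(6 + y) (X(y) = 1/(y + (6 + 0)) = 1/(y + 6) = 1/(6 + y))
r(L) = 1/(239 + L**2 + 267*L) (r(L) = 1/((213 + L**2 + 267*L) + 26) = 1/(239 + L**2 + 267*L))
1/(r(X(-2)) - 80974) = 1/(1/(239 + (1/(6 - 2))**2 + 267/(6 - 2)) - 80974) = 1/(1/(239 + (1/4)**2 + 267/4) - 80974) = 1/(1/(239 + (1/4)**2 + 267*(1/4)) - 80974) = 1/(1/(239 + 1/16 + 267/4) - 80974) = 1/(1/(4893/16) - 80974) = 1/(16/4893 - 80974) = 1/(-396205766/4893) = -4893/396205766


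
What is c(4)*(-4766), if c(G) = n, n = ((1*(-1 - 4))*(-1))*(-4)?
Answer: 95320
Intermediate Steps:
n = -20 (n = ((1*(-5))*(-1))*(-4) = -5*(-1)*(-4) = 5*(-4) = -20)
c(G) = -20
c(4)*(-4766) = -20*(-4766) = 95320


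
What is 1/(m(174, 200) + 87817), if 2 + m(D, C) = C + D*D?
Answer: 1/118291 ≈ 8.4537e-6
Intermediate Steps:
m(D, C) = -2 + C + D**2 (m(D, C) = -2 + (C + D*D) = -2 + (C + D**2) = -2 + C + D**2)
1/(m(174, 200) + 87817) = 1/((-2 + 200 + 174**2) + 87817) = 1/((-2 + 200 + 30276) + 87817) = 1/(30474 + 87817) = 1/118291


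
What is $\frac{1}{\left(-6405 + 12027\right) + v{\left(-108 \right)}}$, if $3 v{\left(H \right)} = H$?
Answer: $\frac{1}{5586} \approx 0.00017902$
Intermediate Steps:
$v{\left(H \right)} = \frac{H}{3}$
$\frac{1}{\left(-6405 + 12027\right) + v{\left(-108 \right)}} = \frac{1}{\left(-6405 + 12027\right) + \frac{1}{3} \left(-108\right)} = \frac{1}{5622 - 36} = \frac{1}{5586}$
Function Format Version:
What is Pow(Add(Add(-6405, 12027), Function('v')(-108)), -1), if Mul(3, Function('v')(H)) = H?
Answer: Rational(1, 5586) ≈ 0.00017902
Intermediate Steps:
Function('v')(H) = Mul(Rational(1, 3), H)
Pow(Add(Add(-6405, 12027), Function('v')(-108)), -1) = Pow(Add(Add(-6405, 12027), Mul(Rational(1, 3), -108)), -1) = Pow(Add(5622, -36), -1) = Pow(5586, -1) = Rational(1, 5586)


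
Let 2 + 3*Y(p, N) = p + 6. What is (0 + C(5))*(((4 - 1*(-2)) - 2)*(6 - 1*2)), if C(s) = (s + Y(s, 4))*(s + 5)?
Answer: 1280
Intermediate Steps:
Y(p, N) = 4/3 + p/3 (Y(p, N) = -⅔ + (p + 6)/3 = -⅔ + (6 + p)/3 = -⅔ + (2 + p/3) = 4/3 + p/3)
C(s) = (5 + s)*(4/3 + 4*s/3) (C(s) = (s + (4/3 + s/3))*(s + 5) = (4/3 + 4*s/3)*(5 + s) = (5 + s)*(4/3 + 4*s/3))
(0 + C(5))*(((4 - 1*(-2)) - 2)*(6 - 1*2)) = (0 + (20/3 + 8*5 + (4/3)*5²))*(((4 - 1*(-2)) - 2)*(6 - 1*2)) = (0 + (20/3 + 40 + (4/3)*25))*(((4 + 2) - 2)*(6 - 2)) = (0 + (20/3 + 40 + 100/3))*((6 - 2)*4) = (0 + 80)*(4*4) = 80*16 = 1280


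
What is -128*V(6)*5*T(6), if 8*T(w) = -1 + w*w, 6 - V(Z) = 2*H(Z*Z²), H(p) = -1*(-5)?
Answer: 11200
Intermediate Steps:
H(p) = 5
V(Z) = -4 (V(Z) = 6 - 2*5 = 6 - 1*10 = 6 - 10 = -4)
T(w) = -⅛ + w²/8 (T(w) = (-1 + w*w)/8 = (-1 + w²)/8 = -⅛ + w²/8)
-128*V(6)*5*T(6) = -128*(-4*5)*(-⅛ + (⅛)*6²) = -(-2560)*(-⅛ + (⅛)*36) = -(-2560)*(-⅛ + 9/2) = -(-2560)*35/8 = -128*(-175/2) = 11200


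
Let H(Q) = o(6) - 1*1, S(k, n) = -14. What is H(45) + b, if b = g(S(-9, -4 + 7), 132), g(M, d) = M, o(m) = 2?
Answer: -13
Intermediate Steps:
H(Q) = 1 (H(Q) = 2 - 1*1 = 2 - 1 = 1)
b = -14
H(45) + b = 1 - 14 = -13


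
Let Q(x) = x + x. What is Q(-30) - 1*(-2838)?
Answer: 2778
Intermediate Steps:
Q(x) = 2*x
Q(-30) - 1*(-2838) = 2*(-30) - 1*(-2838) = -60 + 2838 = 2778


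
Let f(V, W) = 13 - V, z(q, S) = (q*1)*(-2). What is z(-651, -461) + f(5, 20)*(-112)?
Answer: 406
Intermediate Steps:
z(q, S) = -2*q (z(q, S) = q*(-2) = -2*q)
z(-651, -461) + f(5, 20)*(-112) = -2*(-651) + (13 - 1*5)*(-112) = 1302 + (13 - 5)*(-112) = 1302 + 8*(-112) = 1302 - 896 = 406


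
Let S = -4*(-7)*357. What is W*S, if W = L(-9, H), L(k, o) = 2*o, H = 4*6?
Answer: 479808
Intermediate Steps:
H = 24
S = 9996 (S = 28*357 = 9996)
W = 48 (W = 2*24 = 48)
W*S = 48*9996 = 479808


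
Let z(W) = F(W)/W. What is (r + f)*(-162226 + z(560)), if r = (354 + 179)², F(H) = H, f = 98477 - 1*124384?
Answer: -41883574950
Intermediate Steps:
f = -25907 (f = 98477 - 124384 = -25907)
r = 284089 (r = 533² = 284089)
z(W) = 1 (z(W) = W/W = 1)
(r + f)*(-162226 + z(560)) = (284089 - 25907)*(-162226 + 1) = 258182*(-162225) = -41883574950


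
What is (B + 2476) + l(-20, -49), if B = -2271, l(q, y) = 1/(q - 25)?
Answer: 9224/45 ≈ 204.98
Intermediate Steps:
l(q, y) = 1/(-25 + q)
(B + 2476) + l(-20, -49) = (-2271 + 2476) + 1/(-25 - 20) = 205 + 1/(-45) = 205 - 1/45 = 9224/45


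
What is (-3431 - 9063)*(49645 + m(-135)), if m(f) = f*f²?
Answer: 30119660620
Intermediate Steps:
m(f) = f³
(-3431 - 9063)*(49645 + m(-135)) = (-3431 - 9063)*(49645 + (-135)³) = -12494*(49645 - 2460375) = -12494*(-2410730) = 30119660620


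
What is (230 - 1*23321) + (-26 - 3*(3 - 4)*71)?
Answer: -22904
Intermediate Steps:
(230 - 1*23321) + (-26 - 3*(3 - 4)*71) = (230 - 23321) + (-26 - 3*(-1)*71) = -23091 + (-26 + 3*71) = -23091 + (-26 + 213) = -23091 + 187 = -22904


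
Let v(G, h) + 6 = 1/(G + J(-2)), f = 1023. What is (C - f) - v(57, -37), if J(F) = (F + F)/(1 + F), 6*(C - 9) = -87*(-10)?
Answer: -52644/61 ≈ -863.02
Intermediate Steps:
C = 154 (C = 9 + (-87*(-10))/6 = 9 + (⅙)*870 = 9 + 145 = 154)
J(F) = 2*F/(1 + F) (J(F) = (2*F)/(1 + F) = 2*F/(1 + F))
v(G, h) = -6 + 1/(4 + G) (v(G, h) = -6 + 1/(G + 2*(-2)/(1 - 2)) = -6 + 1/(G + 2*(-2)/(-1)) = -6 + 1/(G + 2*(-2)*(-1)) = -6 + 1/(G + 4) = -6 + 1/(4 + G))
(C - f) - v(57, -37) = (154 - 1*1023) - (-23 - 6*57)/(4 + 57) = (154 - 1023) - (-23 - 342)/61 = -869 - (-365)/61 = -869 - 1*(-365/61) = -869 + 365/61 = -52644/61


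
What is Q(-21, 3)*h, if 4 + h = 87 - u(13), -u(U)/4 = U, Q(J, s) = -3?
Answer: -405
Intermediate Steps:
u(U) = -4*U
h = 135 (h = -4 + (87 - (-4)*13) = -4 + (87 - 1*(-52)) = -4 + (87 + 52) = -4 + 139 = 135)
Q(-21, 3)*h = -3*135 = -405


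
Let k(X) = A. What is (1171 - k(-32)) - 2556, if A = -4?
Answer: -1381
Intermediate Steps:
k(X) = -4
(1171 - k(-32)) - 2556 = (1171 - 1*(-4)) - 2556 = (1171 + 4) - 2556 = 1175 - 2556 = -1381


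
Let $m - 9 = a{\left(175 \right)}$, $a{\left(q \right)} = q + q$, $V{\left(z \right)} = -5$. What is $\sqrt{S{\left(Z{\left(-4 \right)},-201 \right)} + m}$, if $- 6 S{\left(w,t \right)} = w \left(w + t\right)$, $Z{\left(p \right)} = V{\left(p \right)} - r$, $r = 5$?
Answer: $\frac{\sqrt{66}}{3} \approx 2.708$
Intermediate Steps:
$a{\left(q \right)} = 2 q$
$Z{\left(p \right)} = -10$ ($Z{\left(p \right)} = -5 - 5 = -10$)
$S{\left(w,t \right)} = - \frac{w \left(t + w\right)}{6}$ ($S{\left(w,t \right)} = - \frac{w \left(w + t\right)}{6} = - \frac{w \left(t + w\right)}{6}$)
$m = 359$ ($m = 9 + 2 \cdot 175 = 9 + 350 = 359$)
$\sqrt{S{\left(Z{\left(-4 \right)},-201 \right)} + m} = \sqrt{\left(- \frac{1}{6}\right) \left(-10\right) \left(-201 - 10\right) + 359} = \sqrt{\left(- \frac{1}{6}\right) \left(-10\right) \left(-211\right) + 359} = \sqrt{- \frac{1055}{3} + 359} = \sqrt{\frac{22}{3}} = \frac{\sqrt{66}}{3}$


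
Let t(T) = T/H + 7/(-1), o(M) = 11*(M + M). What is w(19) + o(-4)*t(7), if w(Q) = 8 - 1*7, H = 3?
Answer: 1235/3 ≈ 411.67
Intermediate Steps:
o(M) = 22*M (o(M) = 11*(2*M) = 22*M)
w(Q) = 1 (w(Q) = 8 - 7 = 1)
t(T) = -7 + T/3 (t(T) = T/3 + 7/(-1) = T*(⅓) + 7*(-1) = T/3 - 7 = -7 + T/3)
w(19) + o(-4)*t(7) = 1 + (22*(-4))*(-7 + (⅓)*7) = 1 - 88*(-7 + 7/3) = 1 - 88*(-14/3) = 1 + 1232/3 = 1235/3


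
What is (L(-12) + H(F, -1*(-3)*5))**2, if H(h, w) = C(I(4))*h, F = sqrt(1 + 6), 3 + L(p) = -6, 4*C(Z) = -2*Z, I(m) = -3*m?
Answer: 333 - 108*sqrt(7) ≈ 47.259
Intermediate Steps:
C(Z) = -Z/2 (C(Z) = (-2*Z)/4 = -Z/2)
L(p) = -9 (L(p) = -3 - 6 = -9)
F = sqrt(7) ≈ 2.6458
H(h, w) = 6*h (H(h, w) = (-(-3)*4/2)*h = (-1/2*(-12))*h = 6*h)
(L(-12) + H(F, -1*(-3)*5))**2 = (-9 + 6*sqrt(7))**2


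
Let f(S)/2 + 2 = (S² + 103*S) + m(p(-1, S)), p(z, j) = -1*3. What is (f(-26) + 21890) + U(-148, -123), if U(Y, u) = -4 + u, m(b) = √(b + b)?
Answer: 17755 + 2*I*√6 ≈ 17755.0 + 4.899*I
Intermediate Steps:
p(z, j) = -3
m(b) = √2*√b (m(b) = √(2*b) = √2*√b)
f(S) = -4 + 2*S² + 206*S + 2*I*√6 (f(S) = -4 + 2*((S² + 103*S) + √2*√(-3)) = -4 + 2*((S² + 103*S) + √2*(I*√3)) = -4 + 2*((S² + 103*S) + I*√6) = -4 + 2*(S² + 103*S + I*√6) = -4 + (2*S² + 206*S + 2*I*√6) = -4 + 2*S² + 206*S + 2*I*√6)
(f(-26) + 21890) + U(-148, -123) = ((-4 + 2*(-26)² + 206*(-26) + 2*I*√6) + 21890) + (-4 - 123) = ((-4 + 2*676 - 5356 + 2*I*√6) + 21890) - 127 = ((-4 + 1352 - 5356 + 2*I*√6) + 21890) - 127 = ((-4008 + 2*I*√6) + 21890) - 127 = (17882 + 2*I*√6) - 127 = 17755 + 2*I*√6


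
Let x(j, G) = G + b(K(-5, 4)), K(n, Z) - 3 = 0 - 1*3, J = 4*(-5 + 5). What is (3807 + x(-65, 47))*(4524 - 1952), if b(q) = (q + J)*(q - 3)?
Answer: 9912488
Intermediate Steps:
J = 0 (J = 4*0 = 0)
K(n, Z) = 0 (K(n, Z) = 3 + (0 - 1*3) = 3 + (0 - 3) = 3 - 3 = 0)
b(q) = q*(-3 + q) (b(q) = (q + 0)*(q - 3) = q*(-3 + q))
x(j, G) = G (x(j, G) = G + 0*(-3 + 0) = G + 0*(-3) = G + 0 = G)
(3807 + x(-65, 47))*(4524 - 1952) = (3807 + 47)*(4524 - 1952) = 3854*2572 = 9912488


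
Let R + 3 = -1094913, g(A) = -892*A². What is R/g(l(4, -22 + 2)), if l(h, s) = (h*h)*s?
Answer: 273729/22835200 ≈ 0.011987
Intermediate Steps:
l(h, s) = s*h² (l(h, s) = h²*s = s*h²)
R = -1094916 (R = -3 - 1094913 = -1094916)
R/g(l(4, -22 + 2)) = -1094916*(-1/(228352*(-22 + 2)²)) = -1094916/((-892*(-20*16)²)) = -1094916/((-892*(-320)²)) = -1094916/((-892*102400)) = -1094916/(-91340800) = -1094916*(-1/91340800) = 273729/22835200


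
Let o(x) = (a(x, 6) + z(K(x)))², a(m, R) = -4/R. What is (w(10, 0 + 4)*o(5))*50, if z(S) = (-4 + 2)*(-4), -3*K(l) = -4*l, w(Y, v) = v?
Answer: 96800/9 ≈ 10756.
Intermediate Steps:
K(l) = 4*l/3 (K(l) = -(-4)*l/3 = 4*l/3)
z(S) = 8 (z(S) = -2*(-4) = 8)
o(x) = 484/9 (o(x) = (-4/6 + 8)² = (-4*⅙ + 8)² = (-⅔ + 8)² = (22/3)² = 484/9)
(w(10, 0 + 4)*o(5))*50 = ((0 + 4)*(484/9))*50 = (4*(484/9))*50 = (1936/9)*50 = 96800/9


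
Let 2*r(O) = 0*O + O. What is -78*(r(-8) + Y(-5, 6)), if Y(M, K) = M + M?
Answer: 1092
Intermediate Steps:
Y(M, K) = 2*M
r(O) = O/2 (r(O) = (0*O + O)/2 = (0 + O)/2 = O/2)
-78*(r(-8) + Y(-5, 6)) = -78*((½)*(-8) + 2*(-5)) = -78*(-4 - 10) = -78*(-14) = 1092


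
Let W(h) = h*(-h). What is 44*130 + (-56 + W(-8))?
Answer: 5600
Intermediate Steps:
W(h) = -h**2
44*130 + (-56 + W(-8)) = 44*130 + (-56 - 1*(-8)**2) = 5720 + (-56 - 1*64) = 5720 + (-56 - 64) = 5720 - 120 = 5600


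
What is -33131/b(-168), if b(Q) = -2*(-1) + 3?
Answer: -33131/5 ≈ -6626.2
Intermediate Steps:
b(Q) = 5 (b(Q) = 2 + 3 = 5)
-33131/b(-168) = -33131/5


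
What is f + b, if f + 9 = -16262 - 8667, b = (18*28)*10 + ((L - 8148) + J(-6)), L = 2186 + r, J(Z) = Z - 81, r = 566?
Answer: -25381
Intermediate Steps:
J(Z) = -81 + Z
L = 2752 (L = 2186 + 566 = 2752)
b = -443 (b = (18*28)*10 + ((2752 - 8148) + (-81 - 6)) = 504*10 + (-5396 - 87) = 5040 - 5483 = -443)
f = -24938 (f = -9 + (-16262 - 8667) = -9 - 24929 = -24938)
f + b = -24938 - 443 = -25381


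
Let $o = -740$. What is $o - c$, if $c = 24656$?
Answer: $-25396$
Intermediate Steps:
$o - c = -740 - 24656 = -25396$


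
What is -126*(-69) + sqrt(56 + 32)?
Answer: 8694 + 2*sqrt(22) ≈ 8703.4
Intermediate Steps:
-126*(-69) + sqrt(56 + 32) = 8694 + sqrt(88) = 8694 + 2*sqrt(22)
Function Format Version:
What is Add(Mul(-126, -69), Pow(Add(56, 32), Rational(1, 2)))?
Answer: Add(8694, Mul(2, Pow(22, Rational(1, 2)))) ≈ 8703.4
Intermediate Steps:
Add(Mul(-126, -69), Pow(Add(56, 32), Rational(1, 2))) = Add(8694, Pow(88, Rational(1, 2))) = Add(8694, Mul(2, Pow(22, Rational(1, 2))))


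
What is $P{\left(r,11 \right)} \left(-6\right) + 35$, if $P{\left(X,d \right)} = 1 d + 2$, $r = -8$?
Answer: $-43$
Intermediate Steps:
$P{\left(X,d \right)} = 2 + d$ ($P{\left(X,d \right)} = d + 2 = 2 + d$)
$P{\left(r,11 \right)} \left(-6\right) + 35 = \left(2 + 11\right) \left(-6\right) + 35 = 13 \left(-6\right) + 35 = -78 + 35 = -43$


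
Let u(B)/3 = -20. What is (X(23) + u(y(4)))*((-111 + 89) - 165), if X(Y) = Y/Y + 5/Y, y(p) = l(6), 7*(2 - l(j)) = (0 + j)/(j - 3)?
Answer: 252824/23 ≈ 10992.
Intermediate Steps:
l(j) = 2 - j/(7*(-3 + j)) (l(j) = 2 - (0 + j)/(7*(j - 3)) = 2 - j/(7*(-3 + j)))
y(p) = 12/7 (y(p) = (-42 + 13*6)/(7*(-3 + 6)) = (⅐)*(-42 + 78)/3 = (⅐)*(⅓)*36 = 12/7)
u(B) = -60 (u(B) = 3*(-20) = -60)
X(Y) = 1 + 5/Y
(X(23) + u(y(4)))*((-111 + 89) - 165) = ((5 + 23)/23 - 60)*((-111 + 89) - 165) = ((1/23)*28 - 60)*(-22 - 165) = (28/23 - 60)*(-187) = -1352/23*(-187) = 252824/23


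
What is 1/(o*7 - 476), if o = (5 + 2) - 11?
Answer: -1/504 ≈ -0.0019841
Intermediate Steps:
o = -4 (o = 7 - 11 = -4)
1/(o*7 - 476) = 1/(-4*7 - 476) = 1/(-28 - 476) = 1/(-504) = -1/504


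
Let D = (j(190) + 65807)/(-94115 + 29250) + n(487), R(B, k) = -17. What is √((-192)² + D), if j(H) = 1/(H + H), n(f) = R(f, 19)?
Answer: √223860884138564393/2464870 ≈ 191.95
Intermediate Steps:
n(f) = -17
j(H) = 1/(2*H)
D = -444034561/24648700 (D = ((½)/190 + 65807)/(-94115 + 29250) - 17 = ((½)*(1/190) + 65807)/(-64865) - 17 = (1/380 + 65807)*(-1/64865) - 17 = (25006661/380)*(-1/64865) - 17 = -25006661/24648700 - 17 = -444034561/24648700 ≈ -18.015)
√((-192)² + D) = √((-192)² - 444034561/24648700) = √(36864 - 444034561/24648700) = √(908205642239/24648700) = √223860884138564393/2464870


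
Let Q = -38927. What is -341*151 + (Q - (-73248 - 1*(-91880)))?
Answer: -109050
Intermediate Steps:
-341*151 + (Q - (-73248 - 1*(-91880))) = -341*151 + (-38927 - (-73248 - 1*(-91880))) = -51491 + (-38927 - (-73248 + 91880)) = -51491 + (-38927 - 1*18632) = -51491 + (-38927 - 18632) = -51491 - 57559 = -109050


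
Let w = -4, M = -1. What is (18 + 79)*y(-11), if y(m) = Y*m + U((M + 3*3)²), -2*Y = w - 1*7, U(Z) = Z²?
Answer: 782887/2 ≈ 3.9144e+5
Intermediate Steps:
Y = 11/2 (Y = -(-4 - 1*7)/2 = -(-4 - 7)/2 = -½*(-11) = 11/2 ≈ 5.5000)
y(m) = 4096 + 11*m/2 (y(m) = 11*m/2 + ((-1 + 3*3)²)² = 11*m/2 + ((-1 + 9)²)² = 11*m/2 + (8²)² = 11*m/2 + 64² = 11*m/2 + 4096 = 4096 + 11*m/2)
(18 + 79)*y(-11) = (18 + 79)*(4096 + (11/2)*(-11)) = 97*(4096 - 121/2) = 97*(8071/2) = 782887/2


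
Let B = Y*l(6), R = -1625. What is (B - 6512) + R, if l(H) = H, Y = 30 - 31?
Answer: -8143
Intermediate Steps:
Y = -1
B = -6 (B = -1*6 = -6)
(B - 6512) + R = (-6 - 6512) - 1625 = -6518 - 1625 = -8143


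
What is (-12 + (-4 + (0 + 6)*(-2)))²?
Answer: 784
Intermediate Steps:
(-12 + (-4 + (0 + 6)*(-2)))² = (-12 + (-4 + 6*(-2)))² = (-12 + (-4 - 12))² = (-12 - 16)² = (-28)² = 784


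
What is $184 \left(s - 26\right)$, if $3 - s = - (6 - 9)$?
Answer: $-4784$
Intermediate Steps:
$s = 0$ ($s = 3 - - (6 - 9) = 3 - \left(-1\right) \left(-3\right) = 3 - 3 = 0$)
$184 \left(s - 26\right) = 184 \left(0 - 26\right) = 184 \left(-26\right) = -4784$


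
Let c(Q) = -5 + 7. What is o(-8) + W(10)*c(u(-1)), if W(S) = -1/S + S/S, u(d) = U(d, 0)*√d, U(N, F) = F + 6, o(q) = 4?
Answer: 29/5 ≈ 5.8000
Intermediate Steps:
U(N, F) = 6 + F
u(d) = 6*√d (u(d) = (6 + 0)*√d = 6*√d)
W(S) = 1 - 1/S (W(S) = -1/S + 1 = 1 - 1/S)
c(Q) = 2
o(-8) + W(10)*c(u(-1)) = 4 + ((-1 + 10)/10)*2 = 4 + ((⅒)*9)*2 = 4 + (9/10)*2 = 4 + 9/5 = 29/5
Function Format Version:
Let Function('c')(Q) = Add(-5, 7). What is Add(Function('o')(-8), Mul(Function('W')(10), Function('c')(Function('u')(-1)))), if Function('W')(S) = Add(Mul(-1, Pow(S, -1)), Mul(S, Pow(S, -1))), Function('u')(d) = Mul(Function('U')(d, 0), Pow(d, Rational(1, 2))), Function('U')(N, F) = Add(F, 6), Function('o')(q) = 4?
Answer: Rational(29, 5) ≈ 5.8000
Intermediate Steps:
Function('U')(N, F) = Add(6, F)
Function('u')(d) = Mul(6, Pow(d, Rational(1, 2))) (Function('u')(d) = Mul(Add(6, 0), Pow(d, Rational(1, 2))) = Mul(6, Pow(d, Rational(1, 2))))
Function('W')(S) = Add(1, Mul(-1, Pow(S, -1))) (Function('W')(S) = Add(Mul(-1, Pow(S, -1)), 1) = Add(1, Mul(-1, Pow(S, -1))))
Function('c')(Q) = 2
Add(Function('o')(-8), Mul(Function('W')(10), Function('c')(Function('u')(-1)))) = Add(4, Mul(Mul(Pow(10, -1), Add(-1, 10)), 2)) = Add(4, Mul(Mul(Rational(1, 10), 9), 2)) = Add(4, Mul(Rational(9, 10), 2)) = Add(4, Rational(9, 5)) = Rational(29, 5)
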